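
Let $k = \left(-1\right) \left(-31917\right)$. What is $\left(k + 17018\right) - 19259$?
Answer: $29676$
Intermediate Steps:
$k = 31917$
$\left(k + 17018\right) - 19259 = \left(31917 + 17018\right) - 19259 = 48935 - 19259 = 29676$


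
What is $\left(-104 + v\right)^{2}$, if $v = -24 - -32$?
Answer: $9216$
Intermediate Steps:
$v = 8$ ($v = -24 + 32 = 8$)
$\left(-104 + v\right)^{2} = \left(-104 + 8\right)^{2} = \left(-96\right)^{2} = 9216$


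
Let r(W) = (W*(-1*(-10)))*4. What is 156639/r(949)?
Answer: 156639/37960 ≈ 4.1264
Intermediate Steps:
r(W) = 40*W (r(W) = (W*10)*4 = (10*W)*4 = 40*W)
156639/r(949) = 156639/((40*949)) = 156639/37960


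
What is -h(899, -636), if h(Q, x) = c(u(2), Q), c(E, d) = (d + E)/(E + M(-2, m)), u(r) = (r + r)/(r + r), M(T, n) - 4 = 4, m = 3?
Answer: -100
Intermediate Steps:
M(T, n) = 8 (M(T, n) = 4 + 4 = 8)
u(r) = 1 (u(r) = (2*r)/((2*r)) = (2*r)*(1/(2*r)) = 1)
c(E, d) = (E + d)/(8 + E) (c(E, d) = (d + E)/(E + 8) = (E + d)/(8 + E))
h(Q, x) = ⅑ + Q/9 (h(Q, x) = (1 + Q)/(8 + 1) = (1 + Q)/9 = ⅑ + Q/9)
-h(899, -636) = -(⅑ + (⅑)*899) = -(⅑ + 899/9) = -1*100 = -100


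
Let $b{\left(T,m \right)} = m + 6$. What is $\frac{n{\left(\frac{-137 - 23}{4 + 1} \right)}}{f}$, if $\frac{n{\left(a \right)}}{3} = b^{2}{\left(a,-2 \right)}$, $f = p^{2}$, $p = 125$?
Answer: $\frac{48}{15625} \approx 0.003072$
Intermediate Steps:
$b{\left(T,m \right)} = 6 + m$
$f = 15625$ ($f = 125^{2} = 15625$)
$n{\left(a \right)} = 48$ ($n{\left(a \right)} = 3 \left(6 - 2\right)^{2} = 3 \cdot 4^{2} = 3 \cdot 16 = 48$)
$\frac{n{\left(\frac{-137 - 23}{4 + 1} \right)}}{f} = \frac{48}{15625}$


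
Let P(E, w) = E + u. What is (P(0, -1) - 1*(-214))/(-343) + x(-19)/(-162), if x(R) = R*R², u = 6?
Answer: 2316997/55566 ≈ 41.698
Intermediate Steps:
P(E, w) = 6 + E (P(E, w) = E + 6 = 6 + E)
x(R) = R³
(P(0, -1) - 1*(-214))/(-343) + x(-19)/(-162) = ((6 + 0) - 1*(-214))/(-343) + (-19)³/(-162) = (6 + 214)*(-1/343) - 6859*(-1/162) = 220*(-1/343) + 6859/162 = -220/343 + 6859/162 = 2316997/55566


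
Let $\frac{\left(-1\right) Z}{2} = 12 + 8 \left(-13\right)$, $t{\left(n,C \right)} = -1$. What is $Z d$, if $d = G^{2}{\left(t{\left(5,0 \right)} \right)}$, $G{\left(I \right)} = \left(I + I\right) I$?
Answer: $736$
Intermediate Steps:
$G{\left(I \right)} = 2 I^{2}$ ($G{\left(I \right)} = 2 I I = 2 I^{2}$)
$Z = 184$ ($Z = - 2 \left(12 + 8 \left(-13\right)\right) = - 2 \left(12 - 104\right) = \left(-2\right) \left(-92\right) = 184$)
$d = 4$ ($d = \left(2 \left(-1\right)^{2}\right)^{2} = \left(2 \cdot 1\right)^{2} = 2^{2} = 4$)
$Z d = 184 \cdot 4 = 736$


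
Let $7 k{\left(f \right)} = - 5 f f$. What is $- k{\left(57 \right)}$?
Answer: $\frac{16245}{7} \approx 2320.7$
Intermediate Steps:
$k{\left(f \right)} = - \frac{5 f^{2}}{7}$ ($k{\left(f \right)} = \frac{- 5 f f}{7} = \frac{\left(-5\right) f^{2}}{7} = - \frac{5 f^{2}}{7}$)
$- k{\left(57 \right)} = - \frac{\left(-5\right) 57^{2}}{7} = - \frac{\left(-5\right) 3249}{7} = \left(-1\right) \left(- \frac{16245}{7}\right) = \frac{16245}{7}$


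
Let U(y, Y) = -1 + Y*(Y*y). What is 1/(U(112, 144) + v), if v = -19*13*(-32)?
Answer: 1/2330335 ≈ 4.2912e-7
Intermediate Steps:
U(y, Y) = -1 + y*Y²
v = 7904 (v = -247*(-32) = 7904)
1/(U(112, 144) + v) = 1/((-1 + 112*144²) + 7904) = 1/((-1 + 112*20736) + 7904) = 1/((-1 + 2322432) + 7904) = 1/(2322431 + 7904) = 1/2330335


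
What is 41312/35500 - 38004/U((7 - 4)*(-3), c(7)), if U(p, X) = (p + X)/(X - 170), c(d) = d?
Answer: -27488757922/8875 ≈ -3.0973e+6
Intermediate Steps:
U(p, X) = (X + p)/(-170 + X)
41312/35500 - 38004/U((7 - 4)*(-3), c(7)) = 41312/35500 - 38004*(-170 + 7)/(7 + (7 - 4)*(-3)) = 41312*(1/35500) - 38004*(-163/(7 + 3*(-3))) = 10328/8875 - 38004*(-163/(7 - 9)) = 10328/8875 - 38004/((-1/163*(-2))) = 10328/8875 - 38004/2/163 = 10328/8875 - 38004*163/2 = 10328/8875 - 3097326 = -27488757922/8875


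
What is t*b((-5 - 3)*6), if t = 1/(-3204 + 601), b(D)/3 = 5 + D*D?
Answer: -6927/2603 ≈ -2.6612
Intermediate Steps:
b(D) = 15 + 3*D**2 (b(D) = 3*(5 + D*D) = 3*(5 + D**2) = 15 + 3*D**2)
t = -1/2603 (t = 1/(-2603) = -1/2603 ≈ -0.00038417)
t*b((-5 - 3)*6) = -(15 + 3*((-5 - 3)*6)**2)/2603 = -(15 + 3*(-8*6)**2)/2603 = -(15 + 3*(-48)**2)/2603 = -(15 + 3*2304)/2603 = -(15 + 6912)/2603 = -1/2603*6927 = -6927/2603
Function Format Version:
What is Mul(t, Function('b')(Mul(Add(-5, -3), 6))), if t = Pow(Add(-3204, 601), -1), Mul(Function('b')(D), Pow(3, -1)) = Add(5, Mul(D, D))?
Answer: Rational(-6927, 2603) ≈ -2.6612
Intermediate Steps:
Function('b')(D) = Add(15, Mul(3, Pow(D, 2))) (Function('b')(D) = Mul(3, Add(5, Mul(D, D))) = Mul(3, Add(5, Pow(D, 2))) = Add(15, Mul(3, Pow(D, 2))))
t = Rational(-1, 2603) (t = Pow(-2603, -1) = Rational(-1, 2603) ≈ -0.00038417)
Mul(t, Function('b')(Mul(Add(-5, -3), 6))) = Mul(Rational(-1, 2603), Add(15, Mul(3, Pow(Mul(Add(-5, -3), 6), 2)))) = Mul(Rational(-1, 2603), Add(15, Mul(3, Pow(Mul(-8, 6), 2)))) = Mul(Rational(-1, 2603), Add(15, Mul(3, Pow(-48, 2)))) = Mul(Rational(-1, 2603), Add(15, Mul(3, 2304))) = Mul(Rational(-1, 2603), Add(15, 6912)) = Mul(Rational(-1, 2603), 6927) = Rational(-6927, 2603)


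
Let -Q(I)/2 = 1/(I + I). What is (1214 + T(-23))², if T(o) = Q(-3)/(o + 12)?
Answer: 1604883721/1089 ≈ 1.4737e+6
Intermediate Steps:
Q(I) = -1/I (Q(I) = -2/(I + I) = -2*1/(2*I) = -1/I)
T(o) = 1/(3*(12 + o)) (T(o) = (-1/(-3))/(o + 12) = (-1*(-⅓))/(12 + o) = 1/(3*(12 + o)))
(1214 + T(-23))² = (1214 + 1/(3*(12 - 23)))² = (1214 + (⅓)/(-11))² = (1214 + (⅓)*(-1/11))² = (1214 - 1/33)² = (40061/33)² = 1604883721/1089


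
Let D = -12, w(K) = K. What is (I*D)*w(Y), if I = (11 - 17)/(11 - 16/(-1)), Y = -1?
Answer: -8/3 ≈ -2.6667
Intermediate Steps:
I = -2/9 (I = -6/(11 - 16*(-1)) = -6/(11 + 16) = -6/27 = -6*1/27 = -2/9 ≈ -0.22222)
(I*D)*w(Y) = -2/9*(-12)*(-1) = (8/3)*(-1) = -8/3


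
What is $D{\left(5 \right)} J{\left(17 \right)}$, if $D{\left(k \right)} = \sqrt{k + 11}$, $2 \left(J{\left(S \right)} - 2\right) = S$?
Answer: $42$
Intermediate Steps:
$J{\left(S \right)} = 2 + \frac{S}{2}$
$D{\left(k \right)} = \sqrt{11 + k}$
$D{\left(5 \right)} J{\left(17 \right)} = \sqrt{11 + 5} \left(2 + \frac{1}{2} \cdot 17\right) = \sqrt{16} \left(2 + \frac{17}{2}\right) = 4 \cdot \frac{21}{2} = 42$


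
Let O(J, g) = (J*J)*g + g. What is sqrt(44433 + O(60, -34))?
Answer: I*sqrt(78001) ≈ 279.29*I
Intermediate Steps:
O(J, g) = g + g*J**2 (O(J, g) = J**2*g + g = g*J**2 + g = g + g*J**2)
sqrt(44433 + O(60, -34)) = sqrt(44433 - 34*(1 + 60**2)) = sqrt(44433 - 34*(1 + 3600)) = sqrt(44433 - 34*3601) = sqrt(44433 - 122434) = sqrt(-78001) = I*sqrt(78001)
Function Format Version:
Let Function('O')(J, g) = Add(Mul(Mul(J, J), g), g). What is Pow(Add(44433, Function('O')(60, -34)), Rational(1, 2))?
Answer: Mul(I, Pow(78001, Rational(1, 2))) ≈ Mul(279.29, I)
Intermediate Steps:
Function('O')(J, g) = Add(g, Mul(g, Pow(J, 2))) (Function('O')(J, g) = Add(Mul(Pow(J, 2), g), g) = Add(Mul(g, Pow(J, 2)), g) = Add(g, Mul(g, Pow(J, 2))))
Pow(Add(44433, Function('O')(60, -34)), Rational(1, 2)) = Pow(Add(44433, Mul(-34, Add(1, Pow(60, 2)))), Rational(1, 2)) = Pow(Add(44433, Mul(-34, Add(1, 3600))), Rational(1, 2)) = Pow(Add(44433, Mul(-34, 3601)), Rational(1, 2)) = Pow(Add(44433, -122434), Rational(1, 2)) = Pow(-78001, Rational(1, 2)) = Mul(I, Pow(78001, Rational(1, 2)))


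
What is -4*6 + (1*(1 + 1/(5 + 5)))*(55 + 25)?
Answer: 64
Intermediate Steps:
-4*6 + (1*(1 + 1/(5 + 5)))*(55 + 25) = -24 + (1*(1 + 1/10))*80 = -24 + (1*(11/10))*80 = -24 + (11/10)*80 = -24 + 88 = 64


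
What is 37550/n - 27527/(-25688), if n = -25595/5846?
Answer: -1127651169767/131496872 ≈ -8575.5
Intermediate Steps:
n = -25595/5846 (n = -25595*1/5846 = -25595/5846 ≈ -4.3782)
37550/n - 27527/(-25688) = 37550/(-25595/5846) - 27527/(-25688) = 37550*(-5846/25595) - 27527*(-1/25688) = -43903460/5119 + 27527/25688 = -1127651169767/131496872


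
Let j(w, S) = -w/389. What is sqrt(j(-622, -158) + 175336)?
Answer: sqrt(26532260814)/389 ≈ 418.73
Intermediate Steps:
j(w, S) = -w/389
sqrt(j(-622, -158) + 175336) = sqrt(-1/389*(-622) + 175336) = sqrt(622/389 + 175336) = sqrt(68206326/389) = sqrt(26532260814)/389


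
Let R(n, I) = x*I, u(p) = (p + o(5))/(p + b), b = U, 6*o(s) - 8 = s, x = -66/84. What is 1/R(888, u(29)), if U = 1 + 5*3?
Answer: -3780/2057 ≈ -1.8376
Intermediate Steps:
x = -11/14 (x = -66*1/84 = -11/14 ≈ -0.78571)
U = 16 (U = 1 + 15 = 16)
o(s) = 4/3 + s/6
b = 16
u(p) = (13/6 + p)/(16 + p) (u(p) = (p + (4/3 + (⅙)*5))/(p + 16) = (p + (4/3 + ⅚))/(16 + p) = (p + 13/6)/(16 + p) = (13/6 + p)/(16 + p))
R(n, I) = -11*I/14
1/R(888, u(29)) = 1/(-11*(13/6 + 29)/(14*(16 + 29))) = 1/(-11*187/(14*45*6)) = 1/(-11*187/(630*6)) = 1/(-11/14*187/270) = 1/(-2057/3780) = -3780/2057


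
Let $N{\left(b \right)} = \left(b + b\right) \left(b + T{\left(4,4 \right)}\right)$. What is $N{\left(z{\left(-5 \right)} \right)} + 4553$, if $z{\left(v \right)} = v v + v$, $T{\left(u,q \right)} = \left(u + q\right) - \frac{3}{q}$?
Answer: $5643$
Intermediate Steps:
$T{\left(u,q \right)} = q + u - \frac{3}{q}$ ($T{\left(u,q \right)} = \left(q + u\right) - \frac{3}{q} = q + u - \frac{3}{q}$)
$z{\left(v \right)} = v + v^{2}$ ($z{\left(v \right)} = v^{2} + v = v + v^{2}$)
$N{\left(b \right)} = 2 b \left(\frac{29}{4} + b\right)$ ($N{\left(b \right)} = \left(b + b\right) \left(b + \left(4 + 4 - \frac{3}{4}\right)\right) = 2 b \left(b + \left(4 + 4 - \frac{3}{4}\right)\right) = 2 b \left(b + \frac{29}{4}\right) = 2 b \left(\frac{29}{4} + b\right)$)
$N{\left(z{\left(-5 \right)} \right)} + 4553 = \frac{- 5 \left(1 - 5\right) \left(29 + 4 \left(- 5 \left(1 - 5\right)\right)\right)}{2} + 4553 = \frac{\left(-5\right) \left(-4\right) \left(29 + 4 \left(\left(-5\right) \left(-4\right)\right)\right)}{2} + 4553 = \frac{1}{2} \cdot 20 \left(29 + 4 \cdot 20\right) + 4553 = \frac{1}{2} \cdot 20 \left(29 + 80\right) + 4553 = \frac{1}{2} \cdot 20 \cdot 109 + 4553 = 1090 + 4553 = 5643$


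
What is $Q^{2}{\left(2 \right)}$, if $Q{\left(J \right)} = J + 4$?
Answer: $36$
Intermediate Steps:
$Q{\left(J \right)} = 4 + J$
$Q^{2}{\left(2 \right)} = \left(4 + 2\right)^{2} = 6^{2} = 36$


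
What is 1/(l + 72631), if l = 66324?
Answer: 1/138955 ≈ 7.1966e-6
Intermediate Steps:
1/(l + 72631) = 1/(66324 + 72631) = 1/138955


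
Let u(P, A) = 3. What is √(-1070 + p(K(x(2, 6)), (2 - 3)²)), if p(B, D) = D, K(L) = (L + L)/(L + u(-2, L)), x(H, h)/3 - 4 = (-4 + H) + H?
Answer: I*√1069 ≈ 32.696*I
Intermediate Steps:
x(H, h) = 6*H (x(H, h) = 12 + 3*((-4 + H) + H) = 12 + 3*(-4 + 2*H) = 12 + (-12 + 6*H) = 6*H)
K(L) = 2*L/(3 + L) (K(L) = (L + L)/(L + 3) = (2*L)/(3 + L) = 2*L/(3 + L))
√(-1070 + p(K(x(2, 6)), (2 - 3)²)) = √(-1070 + (2 - 3)²) = √(-1070 + (-1)²) = √(-1070 + 1) = √(-1069) = I*√1069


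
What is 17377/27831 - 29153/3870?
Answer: -248036051/35901990 ≈ -6.9087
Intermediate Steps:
17377/27831 - 29153/3870 = -248036051/35901990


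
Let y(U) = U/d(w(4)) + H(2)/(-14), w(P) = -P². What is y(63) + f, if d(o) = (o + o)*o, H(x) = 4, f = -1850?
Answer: -6630983/3584 ≈ -1850.2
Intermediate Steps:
d(o) = 2*o² (d(o) = (2*o)*o = 2*o²)
y(U) = -2/7 + U/512 (y(U) = U/((2*(-1*4²)²)) + 4/(-14) = U/((2*(-1*16)²)) + 4*(-1/14) = U/((2*(-16)²)) - 2/7 = U/((2*256)) - 2/7 = U/512 - 2/7 = -2/7 + U/512)
y(63) + f = (-2/7 + (1/512)*63) - 1850 = (-2/7 + 63/512) - 1850 = -583/3584 - 1850 = -6630983/3584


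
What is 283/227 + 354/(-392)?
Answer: 15289/44492 ≈ 0.34363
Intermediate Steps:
283/227 + 354/(-392) = 283*(1/227) + 354*(-1/392) = 283/227 - 177/196 = 15289/44492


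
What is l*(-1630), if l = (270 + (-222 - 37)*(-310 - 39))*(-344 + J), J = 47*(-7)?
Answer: 99454210390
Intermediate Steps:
J = -329
l = -61014853 (l = (270 + (-222 - 37)*(-310 - 39))*(-344 - 329) = (270 - 259*(-349))*(-673) = (270 + 90391)*(-673) = 90661*(-673) = -61014853)
l*(-1630) = -61014853*(-1630) = 99454210390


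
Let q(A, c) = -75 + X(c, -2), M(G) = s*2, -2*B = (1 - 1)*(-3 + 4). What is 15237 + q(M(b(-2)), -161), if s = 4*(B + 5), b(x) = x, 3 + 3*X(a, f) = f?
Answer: 45481/3 ≈ 15160.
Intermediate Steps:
X(a, f) = -1 + f/3
B = 0 (B = -(1 - 1)*(-3 + 4)/2 = -0 = -½*0 = 0)
s = 20 (s = 4*(0 + 5) = 4*5 = 20)
M(G) = 40 (M(G) = 20*2 = 40)
q(A, c) = -230/3 (q(A, c) = -75 + (-1 + (⅓)*(-2)) = -75 + (-1 - ⅔) = -75 - 5/3 = -230/3)
15237 + q(M(b(-2)), -161) = 15237 - 230/3 = 45481/3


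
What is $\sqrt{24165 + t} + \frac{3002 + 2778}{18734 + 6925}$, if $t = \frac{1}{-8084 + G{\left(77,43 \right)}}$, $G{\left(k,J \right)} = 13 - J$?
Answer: $\frac{5780}{25659} + \frac{\sqrt{1590951000226}}{8114} \approx 155.68$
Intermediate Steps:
$t = - \frac{1}{8114}$ ($t = \frac{1}{-8084 + \left(13 - 43\right)} = \frac{1}{-8084 - 30} = \frac{1}{-8114} = - \frac{1}{8114} \approx -0.00012324$)
$\sqrt{24165 + t} + \frac{3002 + 2778}{18734 + 6925} = \sqrt{24165 - \frac{1}{8114}} + \frac{3002 + 2778}{18734 + 6925} = \sqrt{\frac{196074809}{8114}} + \frac{5780}{25659} = \frac{\sqrt{1590951000226}}{8114} + 5780 \cdot \frac{1}{25659} = \frac{\sqrt{1590951000226}}{8114} + \frac{5780}{25659} = \frac{5780}{25659} + \frac{\sqrt{1590951000226}}{8114}$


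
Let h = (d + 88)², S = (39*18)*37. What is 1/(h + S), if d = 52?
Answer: 1/45574 ≈ 2.1942e-5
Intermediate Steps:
S = 25974 (S = 702*37 = 25974)
h = 19600 (h = (52 + 88)² = 140² = 19600)
1/(h + S) = 1/(19600 + 25974) = 1/45574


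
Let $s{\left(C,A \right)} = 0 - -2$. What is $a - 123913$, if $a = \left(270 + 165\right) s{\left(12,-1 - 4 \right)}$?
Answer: $-123043$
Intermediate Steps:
$s{\left(C,A \right)} = 2$ ($s{\left(C,A \right)} = 0 + 2 = 2$)
$a = 870$ ($a = \left(270 + 165\right) 2 = 435 \cdot 2 = 870$)
$a - 123913 = 870 - 123913 = -123043$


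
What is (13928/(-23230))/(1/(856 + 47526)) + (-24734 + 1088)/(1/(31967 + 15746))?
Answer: -13104630793018/11615 ≈ -1.1283e+9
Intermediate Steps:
(13928/(-23230))/(1/(856 + 47526)) + (-24734 + 1088)/(1/(31967 + 15746)) = (13928*(-1/23230))/(1/48382) - 23646/(1/47713) = -6964/(11615*1/48382) - 23646/1/47713 = -6964/11615*48382 - 23646*47713 = -336932248/11615 - 1128221598 = -13104630793018/11615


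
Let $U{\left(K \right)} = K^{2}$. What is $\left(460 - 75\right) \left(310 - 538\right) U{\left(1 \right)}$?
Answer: $-87780$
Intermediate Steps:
$\left(460 - 75\right) \left(310 - 538\right) U{\left(1 \right)} = \left(460 - 75\right) \left(310 - 538\right) 1^{2} = 385 \left(-228\right) 1 = \left(-87780\right) 1 = -87780$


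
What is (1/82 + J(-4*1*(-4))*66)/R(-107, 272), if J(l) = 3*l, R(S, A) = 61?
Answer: 259777/5002 ≈ 51.935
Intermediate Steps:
(1/82 + J(-4*1*(-4))*66)/R(-107, 272) = (1/82 + (3*(-4*1*(-4)))*66)/61 = (1/82 + (3*(-4*(-4)))*66)*(1/61) = (1/82 + (3*16)*66)*(1/61) = (1/82 + 48*66)*(1/61) = (1/82 + 3168)*(1/61) = (259777/82)*(1/61) = 259777/5002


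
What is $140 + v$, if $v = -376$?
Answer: $-236$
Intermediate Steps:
$140 + v = 140 - 376 = -236$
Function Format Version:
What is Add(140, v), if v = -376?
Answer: -236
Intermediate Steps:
Add(140, v) = Add(140, -376) = -236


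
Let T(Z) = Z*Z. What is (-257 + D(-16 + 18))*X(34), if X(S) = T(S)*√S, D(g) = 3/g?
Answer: -295358*√34 ≈ -1.7222e+6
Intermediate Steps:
T(Z) = Z²
X(S) = S^(5/2) (X(S) = S²*√S = S^(5/2))
(-257 + D(-16 + 18))*X(34) = (-257 + 3/(-16 + 18))*34^(5/2) = (-257 + 3/2)*(1156*√34) = -295358*√34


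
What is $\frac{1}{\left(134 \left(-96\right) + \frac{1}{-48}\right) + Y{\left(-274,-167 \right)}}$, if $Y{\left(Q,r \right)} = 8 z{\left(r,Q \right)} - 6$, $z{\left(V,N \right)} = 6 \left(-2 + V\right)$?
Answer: $- \frac{48}{1007137} \approx -4.766 \cdot 10^{-5}$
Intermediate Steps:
$z{\left(V,N \right)} = -12 + 6 V$
$Y{\left(Q,r \right)} = -102 + 48 r$ ($Y{\left(Q,r \right)} = 8 \left(-12 + 6 r\right) - 6 = \left(-96 + 48 r\right) - 6 = -102 + 48 r$)
$\frac{1}{\left(134 \left(-96\right) + \frac{1}{-48}\right) + Y{\left(-274,-167 \right)}} = \frac{1}{\left(134 \left(-96\right) + \frac{1}{-48}\right) + \left(-102 + 48 \left(-167\right)\right)} = \frac{1}{\left(-12864 - \frac{1}{48}\right) - 8118} = \frac{1}{- \frac{617473}{48} - 8118} = \frac{1}{- \frac{1007137}{48}} = - \frac{48}{1007137}$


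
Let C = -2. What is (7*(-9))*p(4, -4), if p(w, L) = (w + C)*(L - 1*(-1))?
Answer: 378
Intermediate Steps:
p(w, L) = (1 + L)*(-2 + w) (p(w, L) = (w - 2)*(L - 1*(-1)) = (-2 + w)*(L + 1) = (-2 + w)*(1 + L) = (1 + L)*(-2 + w))
(7*(-9))*p(4, -4) = (7*(-9))*(-2 + 4 - 2*(-4) - 4*4) = -63*(-2 + 4 + 8 - 16) = -63*(-6) = 378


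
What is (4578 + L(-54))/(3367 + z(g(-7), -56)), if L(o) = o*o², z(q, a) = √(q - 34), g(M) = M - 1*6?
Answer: -85794527/1889456 + 25481*I*√47/1889456 ≈ -45.407 + 0.092455*I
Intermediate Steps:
g(M) = -6 + M (g(M) = M - 6 = -6 + M)
z(q, a) = √(-34 + q)
L(o) = o³
(4578 + L(-54))/(3367 + z(g(-7), -56)) = (4578 + (-54)³)/(3367 + √(-34 + (-6 - 7))) = (4578 - 157464)/(3367 + √(-34 - 13)) = -152886/(3367 + √(-47)) = -152886/(3367 + I*√47)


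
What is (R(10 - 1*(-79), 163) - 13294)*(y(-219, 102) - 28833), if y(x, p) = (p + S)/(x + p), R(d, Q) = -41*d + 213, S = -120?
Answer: 6270855710/13 ≈ 4.8237e+8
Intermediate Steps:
R(d, Q) = 213 - 41*d
y(x, p) = (-120 + p)/(p + x) (y(x, p) = (p - 120)/(x + p) = (-120 + p)/(p + x))
(R(10 - 1*(-79), 163) - 13294)*(y(-219, 102) - 28833) = ((213 - 41*(10 - 1*(-79))) - 13294)*((-120 + 102)/(102 - 219) - 28833) = ((213 - 41*(10 + 79)) - 13294)*(-18/(-117) - 28833) = ((213 - 41*89) - 13294)*(-1/117*(-18) - 28833) = ((213 - 3649) - 13294)*(2/13 - 28833) = (-3436 - 13294)*(-374827/13) = -16730*(-374827/13) = 6270855710/13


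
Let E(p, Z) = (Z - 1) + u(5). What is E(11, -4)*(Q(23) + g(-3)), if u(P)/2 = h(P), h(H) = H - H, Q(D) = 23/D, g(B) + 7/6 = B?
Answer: 95/6 ≈ 15.833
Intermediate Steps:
g(B) = -7/6 + B
h(H) = 0
u(P) = 0 (u(P) = 2*0 = 0)
E(p, Z) = -1 + Z (E(p, Z) = (Z - 1) + 0 = (-1 + Z) + 0 = -1 + Z)
E(11, -4)*(Q(23) + g(-3)) = (-1 - 4)*(23/23 + (-7/6 - 3)) = -5*(23*(1/23) - 25/6) = -5*(1 - 25/6) = -5*(-19/6) = 95/6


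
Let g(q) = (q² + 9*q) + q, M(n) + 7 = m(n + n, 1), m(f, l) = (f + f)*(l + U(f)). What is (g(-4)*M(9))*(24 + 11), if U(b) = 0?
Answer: -24360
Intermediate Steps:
m(f, l) = 2*f*l (m(f, l) = (f + f)*(l + 0) = (2*f)*l = 2*f*l)
M(n) = -7 + 4*n (M(n) = -7 + 2*(n + n)*1 = -7 + 2*(2*n)*1 = -7 + 4*n)
g(q) = q² + 10*q
(g(-4)*M(9))*(24 + 11) = ((-4*(10 - 4))*(-7 + 4*9))*(24 + 11) = ((-4*6)*(-7 + 36))*35 = -24*29*35 = -696*35 = -24360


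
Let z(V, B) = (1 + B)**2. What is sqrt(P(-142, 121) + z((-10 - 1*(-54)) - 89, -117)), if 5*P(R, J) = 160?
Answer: 4*sqrt(843) ≈ 116.14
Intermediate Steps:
P(R, J) = 32 (P(R, J) = (1/5)*160 = 32)
sqrt(P(-142, 121) + z((-10 - 1*(-54)) - 89, -117)) = sqrt(32 + (1 - 117)**2) = sqrt(32 + (-116)**2) = sqrt(32 + 13456) = sqrt(13488) = 4*sqrt(843)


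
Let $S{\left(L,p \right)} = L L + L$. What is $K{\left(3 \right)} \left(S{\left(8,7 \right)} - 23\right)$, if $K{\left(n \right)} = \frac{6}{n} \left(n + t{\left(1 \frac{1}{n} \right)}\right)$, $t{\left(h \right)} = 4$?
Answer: $686$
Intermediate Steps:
$S{\left(L,p \right)} = L + L^{2}$ ($S{\left(L,p \right)} = L^{2} + L = L + L^{2}$)
$K{\left(n \right)} = \frac{6 \left(4 + n\right)}{n}$ ($K{\left(n \right)} = \frac{6}{n} \left(n + 4\right) = \frac{6}{n} \left(4 + n\right) = \frac{6 \left(4 + n\right)}{n}$)
$K{\left(3 \right)} \left(S{\left(8,7 \right)} - 23\right) = \left(6 + \frac{24}{3}\right) \left(8 \left(1 + 8\right) - 23\right) = \left(6 + 24 \cdot \frac{1}{3}\right) \left(8 \cdot 9 - 23\right) = \left(6 + 8\right) \left(72 - 23\right) = 14 \cdot 49 = 686$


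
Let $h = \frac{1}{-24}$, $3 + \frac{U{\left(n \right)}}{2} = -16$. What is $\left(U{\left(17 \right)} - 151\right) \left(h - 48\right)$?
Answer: $\frac{72639}{8} \approx 9079.9$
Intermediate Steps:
$U{\left(n \right)} = -38$ ($U{\left(n \right)} = -6 + 2 \left(-16\right) = -6 - 32 = -38$)
$h = - \frac{1}{24} \approx -0.041667$
$\left(U{\left(17 \right)} - 151\right) \left(h - 48\right) = \left(-38 - 151\right) \left(- \frac{1}{24} - 48\right) = \left(-189\right) \left(- \frac{1153}{24}\right) = \frac{72639}{8}$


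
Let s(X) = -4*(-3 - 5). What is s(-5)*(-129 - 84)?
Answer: -6816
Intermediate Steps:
s(X) = 32 (s(X) = -4*(-8) = 32)
s(-5)*(-129 - 84) = 32*(-129 - 84) = 32*(-213) = -6816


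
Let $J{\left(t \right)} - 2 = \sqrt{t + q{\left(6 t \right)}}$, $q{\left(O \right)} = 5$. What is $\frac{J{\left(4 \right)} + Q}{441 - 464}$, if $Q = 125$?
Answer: $- \frac{130}{23} \approx -5.6522$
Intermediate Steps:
$J{\left(t \right)} = 2 + \sqrt{5 + t}$ ($J{\left(t \right)} = 2 + \sqrt{t + 5} = 2 + \sqrt{5 + t}$)
$\frac{J{\left(4 \right)} + Q}{441 - 464} = \frac{\left(2 + \sqrt{5 + 4}\right) + 125}{441 - 464} = \frac{\left(2 + \sqrt{9}\right) + 125}{-23} = \left(\left(2 + 3\right) + 125\right) \left(- \frac{1}{23}\right) = \left(5 + 125\right) \left(- \frac{1}{23}\right) = 130 \left(- \frac{1}{23}\right) = - \frac{130}{23}$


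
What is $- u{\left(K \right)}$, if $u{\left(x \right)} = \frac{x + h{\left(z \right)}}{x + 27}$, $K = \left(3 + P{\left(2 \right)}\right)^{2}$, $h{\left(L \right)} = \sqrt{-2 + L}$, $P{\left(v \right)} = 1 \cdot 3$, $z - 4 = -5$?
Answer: $- \frac{4}{7} - \frac{i \sqrt{3}}{63} \approx -0.57143 - 0.027493 i$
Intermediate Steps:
$z = -1$ ($z = 4 - 5 = -1$)
$P{\left(v \right)} = 3$
$K = 36$ ($K = \left(3 + 3\right)^{2} = 6^{2} = 36$)
$u{\left(x \right)} = \frac{x + i \sqrt{3}}{27 + x}$ ($u{\left(x \right)} = \frac{x + \sqrt{-2 - 1}}{x + 27} = \frac{x + \sqrt{-3}}{27 + x} = \frac{x + i \sqrt{3}}{27 + x}$)
$- u{\left(K \right)} = - \frac{36 + i \sqrt{3}}{27 + 36} = - \frac{36 + i \sqrt{3}}{63} = - (\frac{4}{7} + \frac{i \sqrt{3}}{63}) = - \frac{4}{7} - \frac{i \sqrt{3}}{63}$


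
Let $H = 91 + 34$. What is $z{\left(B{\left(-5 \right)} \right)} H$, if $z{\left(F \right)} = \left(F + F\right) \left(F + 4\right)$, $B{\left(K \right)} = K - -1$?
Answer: $0$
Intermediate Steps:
$B{\left(K \right)} = 1 + K$ ($B{\left(K \right)} = K + 1 = 1 + K$)
$z{\left(F \right)} = 2 F \left(4 + F\right)$
$H = 125$
$z{\left(B{\left(-5 \right)} \right)} H = 2 \left(1 - 5\right) \left(4 + \left(1 - 5\right)\right) 125 = 2 \left(-4\right) \left(4 - 4\right) 125 = 2 \left(-4\right) 0 \cdot 125 = 0 \cdot 125 = 0$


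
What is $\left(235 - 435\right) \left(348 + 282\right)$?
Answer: $-126000$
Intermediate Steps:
$\left(235 - 435\right) \left(348 + 282\right) = \left(-200\right) 630 = -126000$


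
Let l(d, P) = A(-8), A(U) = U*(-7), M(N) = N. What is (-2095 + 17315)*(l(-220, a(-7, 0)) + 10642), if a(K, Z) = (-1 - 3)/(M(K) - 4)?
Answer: 162823560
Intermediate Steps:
A(U) = -7*U
a(K, Z) = -4/(-4 + K) (a(K, Z) = (-1 - 3)/(K - 4) = -4/(-4 + K))
l(d, P) = 56 (l(d, P) = -7*(-8) = 56)
(-2095 + 17315)*(l(-220, a(-7, 0)) + 10642) = (-2095 + 17315)*(56 + 10642) = 15220*10698 = 162823560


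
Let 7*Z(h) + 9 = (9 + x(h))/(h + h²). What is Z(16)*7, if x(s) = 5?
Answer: -1217/136 ≈ -8.9485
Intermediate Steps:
Z(h) = -9/7 + 2/(h + h²) (Z(h) = -9/7 + ((9 + 5)/(h + h²))/7 = -9/7 + (14/(h + h²))/7 = -9/7 + 2/(h + h²))
Z(16)*7 = ((⅐)*(14 - 9*16 - 9*16²)/(16*(1 + 16)))*7 = ((⅐)*(1/16)*(14 - 144 - 9*256)/17)*7 = ((⅐)*(1/16)*(1/17)*(14 - 144 - 2304))*7 = ((⅐)*(1/16)*(1/17)*(-2434))*7 = -1217/952*7 = -1217/136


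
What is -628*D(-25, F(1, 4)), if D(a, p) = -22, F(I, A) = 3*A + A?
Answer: 13816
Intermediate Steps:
F(I, A) = 4*A
-628*D(-25, F(1, 4)) = -628*(-22) = 13816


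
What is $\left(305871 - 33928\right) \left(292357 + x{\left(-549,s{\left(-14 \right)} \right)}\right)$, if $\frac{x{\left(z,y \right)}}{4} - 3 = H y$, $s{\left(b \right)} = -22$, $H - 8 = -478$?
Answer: $90755265447$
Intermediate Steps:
$H = -470$ ($H = 8 - 478 = -470$)
$x{\left(z,y \right)} = 12 - 1880 y$ ($x{\left(z,y \right)} = 12 + 4 \left(- 470 y\right) = 12 - 1880 y$)
$\left(305871 - 33928\right) \left(292357 + x{\left(-549,s{\left(-14 \right)} \right)}\right) = \left(305871 - 33928\right) \left(292357 + \left(12 - -41360\right)\right) = 271943 \left(292357 + \left(12 + 41360\right)\right) = 271943 \left(292357 + 41372\right) = 271943 \cdot 333729 = 90755265447$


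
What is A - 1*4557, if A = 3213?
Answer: -1344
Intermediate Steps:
A - 1*4557 = 3213 - 1*4557 = 3213 - 4557 = -1344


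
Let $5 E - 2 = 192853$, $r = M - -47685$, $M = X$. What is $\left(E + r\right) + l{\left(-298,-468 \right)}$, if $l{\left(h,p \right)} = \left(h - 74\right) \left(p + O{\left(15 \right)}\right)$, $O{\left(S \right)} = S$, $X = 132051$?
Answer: $386823$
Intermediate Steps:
$M = 132051$
$r = 179736$ ($r = 132051 - -47685 = 132051 + 47685 = 179736$)
$E = 38571$ ($E = \frac{2}{5} + \frac{1}{5} \cdot 192853 = \frac{2}{5} + \frac{192853}{5} = 38571$)
$l{\left(h,p \right)} = \left(-74 + h\right) \left(15 + p\right)$ ($l{\left(h,p \right)} = \left(h - 74\right) \left(p + 15\right) = \left(-74 + h\right) \left(15 + p\right)$)
$\left(E + r\right) + l{\left(-298,-468 \right)} = \left(38571 + 179736\right) - -168516 = 218307 + \left(-1110 + 34632 - 4470 + 139464\right) = 218307 + 168516 = 386823$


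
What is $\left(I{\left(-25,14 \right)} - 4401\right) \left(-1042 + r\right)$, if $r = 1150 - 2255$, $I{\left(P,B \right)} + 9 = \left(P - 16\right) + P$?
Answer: $9609972$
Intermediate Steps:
$I{\left(P,B \right)} = -25 + 2 P$ ($I{\left(P,B \right)} = -9 + \left(\left(P - 16\right) + P\right) = -9 + \left(\left(-16 + P\right) + P\right) = -9 + \left(-16 + 2 P\right) = -25 + 2 P$)
$r = -1105$
$\left(I{\left(-25,14 \right)} - 4401\right) \left(-1042 + r\right) = \left(\left(-25 + 2 \left(-25\right)\right) - 4401\right) \left(-1042 - 1105\right) = \left(\left(-25 - 50\right) - 4401\right) \left(-2147\right) = \left(-75 - 4401\right) \left(-2147\right) = \left(-4476\right) \left(-2147\right) = 9609972$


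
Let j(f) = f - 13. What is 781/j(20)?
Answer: 781/7 ≈ 111.57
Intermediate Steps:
j(f) = -13 + f
781/j(20) = 781/(-13 + 20) = 781/7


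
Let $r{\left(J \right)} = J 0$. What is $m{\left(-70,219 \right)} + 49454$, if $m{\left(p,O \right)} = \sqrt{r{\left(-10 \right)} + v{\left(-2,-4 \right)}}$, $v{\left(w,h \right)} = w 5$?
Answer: $49454 + i \sqrt{10} \approx 49454.0 + 3.1623 i$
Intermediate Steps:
$r{\left(J \right)} = 0$
$v{\left(w,h \right)} = 5 w$
$m{\left(p,O \right)} = i \sqrt{10}$ ($m{\left(p,O \right)} = \sqrt{0 + 5 \left(-2\right)} = \sqrt{0 - 10} = \sqrt{-10} = i \sqrt{10}$)
$m{\left(-70,219 \right)} + 49454 = i \sqrt{10} + 49454 = 49454 + i \sqrt{10}$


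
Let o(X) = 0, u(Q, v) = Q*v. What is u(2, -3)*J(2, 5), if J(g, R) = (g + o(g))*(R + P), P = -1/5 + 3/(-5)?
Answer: -252/5 ≈ -50.400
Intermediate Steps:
P = -⅘ (P = -1*⅕ + 3*(-⅕) = -⅕ - ⅗ = -⅘ ≈ -0.80000)
J(g, R) = g*(-⅘ + R) (J(g, R) = (g + 0)*(R - ⅘) = g*(-⅘ + R))
u(2, -3)*J(2, 5) = (2*(-3))*((⅕)*2*(-4 + 5*5)) = -6*2*(-4 + 25)/5 = -6*2*21/5 = -6*42/5 = -252/5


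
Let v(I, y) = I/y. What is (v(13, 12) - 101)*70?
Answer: -41965/6 ≈ -6994.2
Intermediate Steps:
(v(13, 12) - 101)*70 = (13/12 - 101)*70 = -1199/12*70 = -41965/6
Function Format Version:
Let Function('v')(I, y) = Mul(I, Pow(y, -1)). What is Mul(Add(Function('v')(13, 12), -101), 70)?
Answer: Rational(-41965, 6) ≈ -6994.2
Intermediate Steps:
Mul(Add(Function('v')(13, 12), -101), 70) = Mul(Add(Mul(13, Pow(12, -1)), -101), 70) = Mul(Add(Mul(13, Rational(1, 12)), -101), 70) = Mul(Add(Rational(13, 12), -101), 70) = Mul(Rational(-1199, 12), 70) = Rational(-41965, 6)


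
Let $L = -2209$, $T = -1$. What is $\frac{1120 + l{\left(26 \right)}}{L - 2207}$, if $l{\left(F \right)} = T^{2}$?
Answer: $- \frac{1121}{4416} \approx -0.25385$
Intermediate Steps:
$l{\left(F \right)} = 1$ ($l{\left(F \right)} = \left(-1\right)^{2} = 1$)
$\frac{1120 + l{\left(26 \right)}}{L - 2207} = \frac{1120 + 1}{-2209 - 2207} = \frac{1121}{-4416} = 1121 \left(- \frac{1}{4416}\right) = - \frac{1121}{4416}$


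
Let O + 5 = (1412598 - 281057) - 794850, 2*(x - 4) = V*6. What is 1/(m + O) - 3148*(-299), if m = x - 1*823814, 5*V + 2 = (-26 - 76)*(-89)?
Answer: 2266903786779/2408392 ≈ 9.4125e+5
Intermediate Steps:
V = 9076/5 (V = -2/5 + ((-26 - 76)*(-89))/5 = -2/5 + (-102*(-89))/5 = -2/5 + (1/5)*9078 = -2/5 + 9078/5 = 9076/5 ≈ 1815.2)
x = 27248/5 (x = 4 + ((9076/5)*6)/2 = 4 + (1/2)*(54456/5) = 4 + 27228/5 = 27248/5 ≈ 5449.6)
m = -4091822/5 (m = 27248/5 - 1*823814 = 27248/5 - 823814 = -4091822/5 ≈ -8.1836e+5)
O = 336686 (O = -5 + ((1412598 - 281057) - 794850) = -5 + (1131541 - 794850) = -5 + 336691 = 336686)
1/(m + O) - 3148*(-299) = 1/(-4091822/5 + 336686) - 3148*(-299) = 1/(-2408392/5) + 941252 = -5/2408392 + 941252 = 2266903786779/2408392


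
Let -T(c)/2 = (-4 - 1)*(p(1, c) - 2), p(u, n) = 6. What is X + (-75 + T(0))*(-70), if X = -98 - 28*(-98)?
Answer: 5096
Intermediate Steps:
T(c) = 40 (T(c) = -2*(-4 - 1)*(6 - 2) = -(-10)*4 = -2*(-20) = 40)
X = 2646 (X = -98 + 2744 = 2646)
X + (-75 + T(0))*(-70) = 2646 + (-75 + 40)*(-70) = 2646 - 35*(-70) = 2646 + 2450 = 5096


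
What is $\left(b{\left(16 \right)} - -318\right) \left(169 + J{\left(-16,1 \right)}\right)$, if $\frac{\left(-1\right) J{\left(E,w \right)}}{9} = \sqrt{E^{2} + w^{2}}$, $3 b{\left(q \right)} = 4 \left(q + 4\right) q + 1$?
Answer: $125905 - 6705 \sqrt{257} \approx 18416.0$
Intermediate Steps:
$b{\left(q \right)} = \frac{1}{3} + \frac{q \left(16 + 4 q\right)}{3}$ ($b{\left(q \right)} = \frac{4 \left(q + 4\right) q + 1}{3} = \frac{4 \left(4 + q\right) q + 1}{3} = \frac{\left(16 + 4 q\right) q + 1}{3} = \frac{q \left(16 + 4 q\right) + 1}{3} = \frac{1 + q \left(16 + 4 q\right)}{3} = \frac{1}{3} + \frac{q \left(16 + 4 q\right)}{3}$)
$J{\left(E,w \right)} = - 9 \sqrt{E^{2} + w^{2}}$
$\left(b{\left(16 \right)} - -318\right) \left(169 + J{\left(-16,1 \right)}\right) = \left(\left(\frac{1}{3} + \frac{4 \cdot 16^{2}}{3} + \frac{16}{3} \cdot 16\right) - -318\right) \left(169 - 9 \sqrt{\left(-16\right)^{2} + 1^{2}}\right) = \left(\left(\frac{1}{3} + \frac{4}{3} \cdot 256 + \frac{256}{3}\right) + 318\right) \left(169 - 9 \sqrt{256 + 1}\right) = \left(\left(\frac{1}{3} + \frac{1024}{3} + \frac{256}{3}\right) + 318\right) \left(169 - 9 \sqrt{257}\right) = \left(427 + 318\right) \left(169 - 9 \sqrt{257}\right) = 745 \left(169 - 9 \sqrt{257}\right) = 125905 - 6705 \sqrt{257}$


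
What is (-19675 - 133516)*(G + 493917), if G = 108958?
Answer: -92355024125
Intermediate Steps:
(-19675 - 133516)*(G + 493917) = (-19675 - 133516)*(108958 + 493917) = -153191*602875 = -92355024125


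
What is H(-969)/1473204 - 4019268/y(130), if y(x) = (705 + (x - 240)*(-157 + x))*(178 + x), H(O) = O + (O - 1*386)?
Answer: -11219379224/3158181075 ≈ -3.5525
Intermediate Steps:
H(O) = -386 + 2*O (H(O) = O + (O - 386) = O + (-386 + O) = -386 + 2*O)
y(x) = (178 + x)*(705 + (-240 + x)*(-157 + x)) (y(x) = (705 + (-240 + x)*(-157 + x))*(178 + x) = (178 + x)*(705 + (-240 + x)*(-157 + x)))
H(-969)/1473204 - 4019268/y(130) = (-386 + 2*(-969))/1473204 - 4019268/(6832530 + 130³ - 32281*130 - 219*130²) = (-386 - 1938)*(1/1473204) - 4019268/(6832530 + 2197000 - 4196530 - 219*16900) = -2324*1/1473204 - 4019268/(6832530 + 2197000 - 4196530 - 3701100) = -581/368301 - 4019268/1131900 = -581/368301 - 4019268*1/1131900 = -581/368301 - 30449/8575 = -11219379224/3158181075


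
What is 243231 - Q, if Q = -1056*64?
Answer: 310815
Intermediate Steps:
Q = -67584
243231 - Q = 243231 - 1*(-67584) = 243231 + 67584 = 310815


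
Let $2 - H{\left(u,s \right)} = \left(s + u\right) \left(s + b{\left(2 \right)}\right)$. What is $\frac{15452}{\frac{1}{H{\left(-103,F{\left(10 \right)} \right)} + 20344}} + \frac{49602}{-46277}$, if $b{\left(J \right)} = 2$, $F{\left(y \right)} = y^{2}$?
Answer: $\frac{2109667301058}{6611} \approx 3.1911 \cdot 10^{8}$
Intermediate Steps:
$H{\left(u,s \right)} = 2 - \left(2 + s\right) \left(s + u\right)$ ($H{\left(u,s \right)} = 2 - \left(s + u\right) \left(s + 2\right) = 2 - \left(s + u\right) \left(2 + s\right) = 2 - \left(2 + s\right) \left(s + u\right)$)
$\frac{15452}{\frac{1}{H{\left(-103,F{\left(10 \right)} \right)} + 20344}} + \frac{49602}{-46277} = \frac{15452}{\frac{1}{\left(2 - \left(10^{2}\right)^{2} - 2 \cdot 10^{2} - -206 - 10^{2} \left(-103\right)\right) + 20344}} + \frac{49602}{-46277} = \frac{15452}{\frac{1}{\left(2 - 100^{2} - 200 + 206 - 100 \left(-103\right)\right) + 20344}} + 49602 \left(- \frac{1}{46277}\right) = \frac{15452}{\frac{1}{\left(2 - 10000 - 200 + 206 + 10300\right) + 20344}} - \frac{7086}{6611} = \frac{15452}{\frac{1}{308 + 20344}} - \frac{7086}{6611} = \frac{15452}{\frac{1}{20652}} - \frac{7086}{6611} = 15452 \frac{1}{\frac{1}{20652}} - \frac{7086}{6611} = 15452 \cdot 20652 - \frac{7086}{6611} = 319114704 - \frac{7086}{6611} = \frac{2109667301058}{6611}$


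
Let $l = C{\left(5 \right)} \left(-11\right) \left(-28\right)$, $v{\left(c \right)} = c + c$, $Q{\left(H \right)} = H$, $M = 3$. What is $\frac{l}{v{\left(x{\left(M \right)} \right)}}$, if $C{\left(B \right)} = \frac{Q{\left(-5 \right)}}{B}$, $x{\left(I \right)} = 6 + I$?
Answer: $- \frac{154}{9} \approx -17.111$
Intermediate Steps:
$v{\left(c \right)} = 2 c$
$C{\left(B \right)} = - \frac{5}{B}$
$l = -308$ ($l = - \frac{5}{5} \left(-11\right) \left(-28\right) = \left(-5\right) \frac{1}{5} \left(-11\right) \left(-28\right) = \left(-1\right) \left(-11\right) \left(-28\right) = 11 \left(-28\right) = -308$)
$\frac{l}{v{\left(x{\left(M \right)} \right)}} = - \frac{308}{2 \left(6 + 3\right)} = - \frac{308}{2 \cdot 9} = - \frac{308}{18} = \left(-308\right) \frac{1}{18} = - \frac{154}{9}$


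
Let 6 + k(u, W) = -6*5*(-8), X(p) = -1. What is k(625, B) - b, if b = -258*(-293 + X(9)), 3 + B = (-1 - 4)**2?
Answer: -75618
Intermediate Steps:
B = 22 (B = -3 + (-1 - 4)**2 = -3 + (-5)**2 = -3 + 25 = 22)
b = 75852 (b = -258*(-293 - 1) = -258*(-294) = 75852)
k(u, W) = 234 (k(u, W) = -6 - 6*5*(-8) = -6 - 30*(-8) = -6 + 240 = 234)
k(625, B) - b = 234 - 1*75852 = 234 - 75852 = -75618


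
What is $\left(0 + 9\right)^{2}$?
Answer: $81$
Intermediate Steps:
$\left(0 + 9\right)^{2} = 9^{2} = 81$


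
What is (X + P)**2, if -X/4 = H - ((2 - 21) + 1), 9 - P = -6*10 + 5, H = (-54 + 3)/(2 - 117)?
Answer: 1263376/13225 ≈ 95.529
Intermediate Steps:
H = 51/115 (H = -51/(-115) = -51*(-1/115) = 51/115 ≈ 0.44348)
P = 64 (P = 9 - (-6*10 + 5) = 9 - (-60 + 5) = 9 - 1*(-55) = 9 + 55 = 64)
X = -8484/115 (X = -4*(51/115 - ((2 - 21) + 1)) = -4*(51/115 - (-19 + 1)) = -4*(51/115 - 1*(-18)) = -4*(51/115 + 18) = -4*2121/115 = -8484/115 ≈ -73.774)
(X + P)**2 = (-8484/115 + 64)**2 = (-1124/115)**2 = 1263376/13225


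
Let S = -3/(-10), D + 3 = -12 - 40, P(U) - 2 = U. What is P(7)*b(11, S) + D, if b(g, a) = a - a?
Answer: -55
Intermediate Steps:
P(U) = 2 + U
D = -55 (D = -3 + (-12 - 40) = -3 - 52 = -55)
S = 3/10 (S = -3*(-1/10) = 3/10 ≈ 0.30000)
b(g, a) = 0
P(7)*b(11, S) + D = (2 + 7)*0 - 55 = 9*0 - 55 = 0 - 55 = -55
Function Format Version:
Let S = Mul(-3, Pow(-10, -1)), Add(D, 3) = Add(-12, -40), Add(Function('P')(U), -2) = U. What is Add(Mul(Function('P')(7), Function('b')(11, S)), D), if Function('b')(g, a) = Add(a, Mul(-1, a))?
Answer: -55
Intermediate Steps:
Function('P')(U) = Add(2, U)
D = -55 (D = Add(-3, Add(-12, -40)) = Add(-3, -52) = -55)
S = Rational(3, 10) (S = Mul(-3, Rational(-1, 10)) = Rational(3, 10) ≈ 0.30000)
Function('b')(g, a) = 0
Add(Mul(Function('P')(7), Function('b')(11, S)), D) = Add(Mul(Add(2, 7), 0), -55) = Add(Mul(9, 0), -55) = Add(0, -55) = -55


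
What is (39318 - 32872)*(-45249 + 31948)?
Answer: -85738246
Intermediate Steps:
(39318 - 32872)*(-45249 + 31948) = 6446*(-13301) = -85738246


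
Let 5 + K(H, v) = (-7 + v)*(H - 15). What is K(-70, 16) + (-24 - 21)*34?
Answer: -2300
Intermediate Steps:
K(H, v) = -5 + (-15 + H)*(-7 + v) (K(H, v) = -5 + (-7 + v)*(H - 15) = -5 + (-7 + v)*(-15 + H) = -5 + (-15 + H)*(-7 + v))
K(-70, 16) + (-24 - 21)*34 = (100 - 15*16 - 7*(-70) - 70*16) + (-24 - 21)*34 = (100 - 240 + 490 - 1120) - 45*34 = -770 - 1530 = -2300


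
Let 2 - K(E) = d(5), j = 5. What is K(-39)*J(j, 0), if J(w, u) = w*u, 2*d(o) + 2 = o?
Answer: 0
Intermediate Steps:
d(o) = -1 + o/2
K(E) = 1/2 (K(E) = 2 - (-1 + (1/2)*5) = 2 - (-1 + 5/2) = 2 - 1*3/2 = 2 - 3/2 = 1/2)
J(w, u) = u*w
K(-39)*J(j, 0) = (0*5)/2 = (1/2)*0 = 0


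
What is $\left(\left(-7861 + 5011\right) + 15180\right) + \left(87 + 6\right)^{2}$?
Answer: $20979$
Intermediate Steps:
$\left(\left(-7861 + 5011\right) + 15180\right) + \left(87 + 6\right)^{2} = \left(-2850 + 15180\right) + 93^{2} = 12330 + 8649 = 20979$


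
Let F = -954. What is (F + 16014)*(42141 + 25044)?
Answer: 1011806100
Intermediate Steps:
(F + 16014)*(42141 + 25044) = (-954 + 16014)*(42141 + 25044) = 15060*67185 = 1011806100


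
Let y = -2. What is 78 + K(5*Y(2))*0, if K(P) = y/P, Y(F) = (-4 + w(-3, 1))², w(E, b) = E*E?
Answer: 78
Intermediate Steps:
w(E, b) = E²
Y(F) = 25 (Y(F) = (-4 + (-3)²)² = (-4 + 9)² = 5² = 25)
K(P) = -2/P
78 + K(5*Y(2))*0 = 78 - 2/(5*25)*0 = 78 - 2/125*0 = 78 + 0 = 78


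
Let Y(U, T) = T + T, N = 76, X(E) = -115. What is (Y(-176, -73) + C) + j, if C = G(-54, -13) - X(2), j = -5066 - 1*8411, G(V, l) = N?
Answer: -13432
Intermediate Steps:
Y(U, T) = 2*T
G(V, l) = 76
j = -13477 (j = -5066 - 8411 = -13477)
C = 191 (C = 76 - 1*(-115) = 76 + 115 = 191)
(Y(-176, -73) + C) + j = (2*(-73) + 191) - 13477 = (-146 + 191) - 13477 = 45 - 13477 = -13432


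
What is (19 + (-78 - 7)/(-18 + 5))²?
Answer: 110224/169 ≈ 652.21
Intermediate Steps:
(19 + (-78 - 7)/(-18 + 5))² = (19 - 85/(-13))² = (19 - 85*(-1/13))² = (19 + 85/13)² = (332/13)² = 110224/169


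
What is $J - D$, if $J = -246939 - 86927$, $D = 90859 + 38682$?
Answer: $-463407$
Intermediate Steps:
$D = 129541$
$J = -333866$ ($J = -246939 - 86927 = -333866$)
$J - D = -333866 - 129541 = -463407$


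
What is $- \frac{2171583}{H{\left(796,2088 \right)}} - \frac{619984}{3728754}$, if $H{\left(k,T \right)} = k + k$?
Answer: $- \frac{4049142906055}{2968088184} \approx -1364.2$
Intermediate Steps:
$H{\left(k,T \right)} = 2 k$
$- \frac{2171583}{H{\left(796,2088 \right)}} - \frac{619984}{3728754} = - \frac{2171583}{2 \cdot 796} - \frac{619984}{3728754} = - \frac{2171583}{1592} - \frac{309992}{1864377} = - \frac{4049142906055}{2968088184}$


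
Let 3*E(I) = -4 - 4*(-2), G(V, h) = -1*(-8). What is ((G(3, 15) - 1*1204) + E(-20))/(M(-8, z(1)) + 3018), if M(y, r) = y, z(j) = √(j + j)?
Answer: -256/645 ≈ -0.39690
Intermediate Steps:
G(V, h) = 8
z(j) = √2*√j (z(j) = √(2*j) = √2*√j)
E(I) = 4/3 (E(I) = (-4 - 4*(-2))/3 = (-4 + 8)/3 = (⅓)*4 = 4/3)
((G(3, 15) - 1*1204) + E(-20))/(M(-8, z(1)) + 3018) = ((8 - 1*1204) + 4/3)/(-8 + 3018) = ((8 - 1204) + 4/3)/3010 = (-1196 + 4/3)*(1/3010) = -3584/3*1/3010 = -256/645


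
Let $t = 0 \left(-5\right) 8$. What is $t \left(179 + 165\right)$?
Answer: $0$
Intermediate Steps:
$t = 0$ ($t = 0 \cdot 8 = 0$)
$t \left(179 + 165\right) = 0 \left(179 + 165\right) = 0 \cdot 344 = 0$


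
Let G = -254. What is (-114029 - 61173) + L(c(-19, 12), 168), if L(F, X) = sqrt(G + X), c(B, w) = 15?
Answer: -175202 + I*sqrt(86) ≈ -1.752e+5 + 9.2736*I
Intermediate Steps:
L(F, X) = sqrt(-254 + X)
(-114029 - 61173) + L(c(-19, 12), 168) = (-114029 - 61173) + sqrt(-254 + 168) = -175202 + sqrt(-86) = -175202 + I*sqrt(86)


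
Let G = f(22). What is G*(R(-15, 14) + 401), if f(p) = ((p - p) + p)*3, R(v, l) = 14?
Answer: 27390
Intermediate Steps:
f(p) = 3*p (f(p) = (0 + p)*3 = p*3 = 3*p)
G = 66 (G = 3*22 = 66)
G*(R(-15, 14) + 401) = 66*(14 + 401) = 66*415 = 27390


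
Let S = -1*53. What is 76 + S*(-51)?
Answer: 2779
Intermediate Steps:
S = -53
76 + S*(-51) = 76 - 53*(-51) = 76 + 2703 = 2779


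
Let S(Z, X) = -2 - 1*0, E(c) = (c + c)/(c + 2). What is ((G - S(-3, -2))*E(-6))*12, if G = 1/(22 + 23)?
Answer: 364/5 ≈ 72.800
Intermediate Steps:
E(c) = 2*c/(2 + c) (E(c) = (2*c)/(2 + c) = 2*c/(2 + c))
S(Z, X) = -2 (S(Z, X) = -2 + 0 = -2)
G = 1/45 ≈ 0.022222
((G - S(-3, -2))*E(-6))*12 = ((1/45 - 1*(-2))*(2*(-6)/(2 - 6)))*12 = ((1/45 + 2)*(2*(-6)/(-4)))*12 = (91*(2*(-6)*(-¼))/45)*12 = ((91/45)*3)*12 = (91/15)*12 = 364/5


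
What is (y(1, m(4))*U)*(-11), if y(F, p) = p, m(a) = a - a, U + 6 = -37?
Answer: 0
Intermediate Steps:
U = -43 (U = -6 - 37 = -43)
m(a) = 0
(y(1, m(4))*U)*(-11) = (0*(-43))*(-11) = 0*(-11) = 0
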